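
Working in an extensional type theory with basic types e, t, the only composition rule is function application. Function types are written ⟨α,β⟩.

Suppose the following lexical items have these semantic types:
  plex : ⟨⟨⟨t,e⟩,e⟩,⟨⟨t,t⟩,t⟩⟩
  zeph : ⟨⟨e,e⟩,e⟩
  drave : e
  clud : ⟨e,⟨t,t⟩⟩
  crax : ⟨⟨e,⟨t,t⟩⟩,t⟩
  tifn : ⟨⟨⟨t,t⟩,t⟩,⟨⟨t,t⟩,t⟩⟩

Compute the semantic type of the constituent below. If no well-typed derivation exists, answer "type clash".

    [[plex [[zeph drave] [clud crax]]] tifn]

type clash

[zeph drave]: ⟨⟨e,e⟩,e⟩ with e — neither is a function whose domain matches the other; composition fails here.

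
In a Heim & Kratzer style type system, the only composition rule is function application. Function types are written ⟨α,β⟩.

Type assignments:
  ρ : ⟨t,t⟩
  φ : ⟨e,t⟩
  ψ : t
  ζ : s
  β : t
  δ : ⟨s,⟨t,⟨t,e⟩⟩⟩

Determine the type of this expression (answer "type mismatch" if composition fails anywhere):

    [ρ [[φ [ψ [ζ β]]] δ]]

At [ζ β]: neither s nor t can take the other as argument; the node is ill-typed.

type mismatch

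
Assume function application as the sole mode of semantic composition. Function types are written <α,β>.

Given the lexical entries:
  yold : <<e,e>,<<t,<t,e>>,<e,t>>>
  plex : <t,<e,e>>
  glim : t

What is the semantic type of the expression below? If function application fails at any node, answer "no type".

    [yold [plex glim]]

[plex glim] — plex of type <t,<e,e>> combines with glim of type t: type <e,e>.
[yold [plex glim]] — yold of type <<e,e>,<<t,<t,e>>,<e,t>>> combines with [plex glim] of type <e,e>: type <<t,<t,e>>,<e,t>>.

<<t,<t,e>>,<e,t>>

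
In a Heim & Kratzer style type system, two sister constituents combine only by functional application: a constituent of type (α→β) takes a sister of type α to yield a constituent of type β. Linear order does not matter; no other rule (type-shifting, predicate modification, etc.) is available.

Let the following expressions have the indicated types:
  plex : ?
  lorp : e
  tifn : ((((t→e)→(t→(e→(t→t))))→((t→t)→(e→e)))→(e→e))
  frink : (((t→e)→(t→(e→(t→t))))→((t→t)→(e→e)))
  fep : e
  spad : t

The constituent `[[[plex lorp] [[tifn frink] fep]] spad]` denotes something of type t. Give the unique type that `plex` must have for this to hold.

[[[plex lorp] [[tifn frink] fep]] spad] must have type t. The sister spad has type t; that is not a function onto t, so [[plex lorp] [[tifn frink] fep]] must be the functor, of type (t→t).
[[plex lorp] [[tifn frink] fep]] must have type (t→t). The sister [[tifn frink] fep] has type e; that is not a function onto (t→t), so [plex lorp] must be the functor, of type (e→(t→t)).
[plex lorp] must have type (e→(t→t)). The sister lorp has type e; that is not a function onto (e→(t→t)), so plex must be the functor, of type (e→(e→(t→t))).

(e→(e→(t→t)))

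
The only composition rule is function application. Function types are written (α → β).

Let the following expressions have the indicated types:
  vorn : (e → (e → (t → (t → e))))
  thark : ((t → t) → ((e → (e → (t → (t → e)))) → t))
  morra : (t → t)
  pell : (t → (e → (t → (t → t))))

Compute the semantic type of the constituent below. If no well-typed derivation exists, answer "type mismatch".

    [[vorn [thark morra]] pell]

At [thark morra], thark : ((t → t) → ((e → (e → (t → (t → e)))) → t)) takes morra : (t → t), giving ((e → (e → (t → (t → e)))) → t).
At [vorn [thark morra]], [thark morra] : ((e → (e → (t → (t → e)))) → t) takes vorn : (e → (e → (t → (t → e)))), giving t.
At [[vorn [thark morra]] pell], pell : (t → (e → (t → (t → t)))) takes [vorn [thark morra]] : t, giving (e → (t → (t → t))).

(e → (t → (t → t)))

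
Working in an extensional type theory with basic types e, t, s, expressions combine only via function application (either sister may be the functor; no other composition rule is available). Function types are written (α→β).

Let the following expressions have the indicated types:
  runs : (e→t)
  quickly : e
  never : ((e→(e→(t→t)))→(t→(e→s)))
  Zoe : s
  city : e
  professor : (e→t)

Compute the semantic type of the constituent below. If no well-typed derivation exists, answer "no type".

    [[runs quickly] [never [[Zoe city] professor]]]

no type

[runs quickly]: (e→t) applied to e yields t.
At [Zoe city]: neither s nor e can take the other as argument; the node is ill-typed.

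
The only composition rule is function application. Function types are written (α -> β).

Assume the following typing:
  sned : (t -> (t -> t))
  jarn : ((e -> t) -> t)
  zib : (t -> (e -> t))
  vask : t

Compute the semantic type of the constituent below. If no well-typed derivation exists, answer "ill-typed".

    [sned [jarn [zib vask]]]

[zib vask]: zib is (t -> (e -> t)), vask is t; result (e -> t).
[jarn [zib vask]]: jarn is ((e -> t) -> t), [zib vask] is (e -> t); result t.
[sned [jarn [zib vask]]]: sned is (t -> (t -> t)), [jarn [zib vask]] is t; result (t -> t).

(t -> t)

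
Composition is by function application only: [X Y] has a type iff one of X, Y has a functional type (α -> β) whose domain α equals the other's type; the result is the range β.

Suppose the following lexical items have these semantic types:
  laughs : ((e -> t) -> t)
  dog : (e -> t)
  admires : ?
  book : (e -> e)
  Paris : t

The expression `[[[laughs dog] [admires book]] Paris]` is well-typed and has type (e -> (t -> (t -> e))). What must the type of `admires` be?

((e -> e) -> (t -> (t -> (e -> (t -> (t -> e))))))

[[[laughs dog] [admires book]] Paris] must have type (e -> (t -> (t -> e))). The sister Paris has type t; that is not a function onto (e -> (t -> (t -> e))), so [[laughs dog] [admires book]] must be the functor, of type (t -> (e -> (t -> (t -> e)))).
[[laughs dog] [admires book]] must have type (t -> (e -> (t -> (t -> e)))). The sister [laughs dog] has type t; that is not a function onto (t -> (e -> (t -> (t -> e)))), so [admires book] must be the functor, of type (t -> (t -> (e -> (t -> (t -> e))))).
[admires book] must have type (t -> (t -> (e -> (t -> (t -> e))))). The sister book has type (e -> e); that is not a function onto (t -> (t -> (e -> (t -> (t -> e))))), so admires must be the functor, of type ((e -> e) -> (t -> (t -> (e -> (t -> (t -> e)))))).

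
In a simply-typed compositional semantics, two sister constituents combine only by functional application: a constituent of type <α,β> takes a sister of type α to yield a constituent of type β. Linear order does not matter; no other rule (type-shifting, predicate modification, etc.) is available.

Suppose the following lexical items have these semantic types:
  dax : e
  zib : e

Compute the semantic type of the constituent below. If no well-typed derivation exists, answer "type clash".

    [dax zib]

[dax zib]: e with e — neither is a function whose domain matches the other; composition fails here.

type clash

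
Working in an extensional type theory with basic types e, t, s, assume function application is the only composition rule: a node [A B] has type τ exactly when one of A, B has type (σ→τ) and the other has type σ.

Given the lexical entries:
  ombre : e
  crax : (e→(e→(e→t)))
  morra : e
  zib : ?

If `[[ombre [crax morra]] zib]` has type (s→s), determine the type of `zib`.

For [[ombre [crax morra]] zib] to have type (s→s) with [ombre [crax morra]] of type (e→t), zib must be the function: zib : ((e→t)→(s→s)).

((e→t)→(s→s))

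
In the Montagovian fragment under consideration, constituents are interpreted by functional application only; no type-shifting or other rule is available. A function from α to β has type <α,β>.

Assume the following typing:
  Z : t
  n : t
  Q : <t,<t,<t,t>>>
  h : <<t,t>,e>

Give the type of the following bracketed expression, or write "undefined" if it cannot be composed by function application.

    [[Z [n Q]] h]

[n Q]: functor Q : <t,<t,<t,t>>>, argument n : t; result <t,<t,t>>.
[Z [n Q]]: functor [n Q] : <t,<t,t>>, argument Z : t; result <t,t>.
[[Z [n Q]] h]: functor h : <<t,t>,e>, argument [Z [n Q]] : <t,t>; result e.

e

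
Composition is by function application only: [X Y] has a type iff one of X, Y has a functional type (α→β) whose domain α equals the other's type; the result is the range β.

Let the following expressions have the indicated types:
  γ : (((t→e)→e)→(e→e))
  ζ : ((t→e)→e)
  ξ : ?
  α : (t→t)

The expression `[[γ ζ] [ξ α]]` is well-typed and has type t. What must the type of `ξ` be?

((t→t)→((e→e)→t))

[[γ ζ] [ξ α]] must have type t. The sister [γ ζ] has type (e→e); that is not a function onto t, so [ξ α] must be the functor, of type ((e→e)→t).
[ξ α] must have type ((e→e)→t). The sister α has type (t→t); that is not a function onto ((e→e)→t), so ξ must be the functor, of type ((t→t)→((e→e)→t)).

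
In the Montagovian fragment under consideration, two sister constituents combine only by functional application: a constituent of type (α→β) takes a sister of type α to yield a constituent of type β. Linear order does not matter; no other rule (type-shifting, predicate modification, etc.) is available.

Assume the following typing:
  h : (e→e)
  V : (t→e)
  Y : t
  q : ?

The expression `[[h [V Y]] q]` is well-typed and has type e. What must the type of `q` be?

(e→e)

For [[h [V Y]] q] to have type e with [h [V Y]] of type e, q must be the function: q : (e→e).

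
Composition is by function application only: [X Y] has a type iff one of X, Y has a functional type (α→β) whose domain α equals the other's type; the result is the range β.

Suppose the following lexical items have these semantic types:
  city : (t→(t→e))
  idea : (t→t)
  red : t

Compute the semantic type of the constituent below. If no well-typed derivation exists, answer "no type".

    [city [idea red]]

(t→e)

[idea red]: idea is (t→t), red is t; result t.
[city [idea red]]: city is (t→(t→e)), [idea red] is t; result (t→e).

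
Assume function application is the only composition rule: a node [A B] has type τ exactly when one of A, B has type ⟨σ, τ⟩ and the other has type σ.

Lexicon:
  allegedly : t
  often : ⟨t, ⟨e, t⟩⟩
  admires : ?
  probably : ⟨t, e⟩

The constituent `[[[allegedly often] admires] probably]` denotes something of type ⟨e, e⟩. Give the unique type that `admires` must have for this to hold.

⟨⟨e, t⟩, ⟨⟨t, e⟩, ⟨e, e⟩⟩⟩

At [[[allegedly often] admires] probably] (required: ⟨e, e⟩): probably is ⟨t, e⟩, which is not a function with range ⟨e, e⟩; hence [[allegedly often] admires] is the functor — type ⟨⟨t, e⟩, ⟨e, e⟩⟩.
At [[allegedly often] admires] (required: ⟨⟨t, e⟩, ⟨e, e⟩⟩): [allegedly often] is ⟨e, t⟩, which is not a function with range ⟨⟨t, e⟩, ⟨e, e⟩⟩; hence admires is the functor — type ⟨⟨e, t⟩, ⟨⟨t, e⟩, ⟨e, e⟩⟩⟩.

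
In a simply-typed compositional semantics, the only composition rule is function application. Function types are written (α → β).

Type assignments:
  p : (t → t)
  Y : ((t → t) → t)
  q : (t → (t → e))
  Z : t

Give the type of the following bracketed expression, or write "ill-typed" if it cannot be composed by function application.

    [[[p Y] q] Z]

e

[p Y]: functor Y : ((t → t) → t), argument p : (t → t); result t.
[[p Y] q]: functor q : (t → (t → e)), argument [p Y] : t; result (t → e).
[[[p Y] q] Z]: functor [[p Y] q] : (t → e), argument Z : t; result e.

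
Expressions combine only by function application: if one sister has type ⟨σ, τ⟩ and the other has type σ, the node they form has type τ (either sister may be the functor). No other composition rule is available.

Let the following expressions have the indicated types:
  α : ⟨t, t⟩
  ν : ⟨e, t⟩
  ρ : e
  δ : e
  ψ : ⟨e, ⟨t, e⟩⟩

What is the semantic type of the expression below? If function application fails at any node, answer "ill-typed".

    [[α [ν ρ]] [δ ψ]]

[ν ρ]: ⟨e, t⟩ applied to e yields t.
[α [ν ρ]]: ⟨t, t⟩ applied to t yields t.
[δ ψ]: ⟨e, ⟨t, e⟩⟩ applied to e yields ⟨t, e⟩.
[[α [ν ρ]] [δ ψ]]: ⟨t, e⟩ applied to t yields e.

e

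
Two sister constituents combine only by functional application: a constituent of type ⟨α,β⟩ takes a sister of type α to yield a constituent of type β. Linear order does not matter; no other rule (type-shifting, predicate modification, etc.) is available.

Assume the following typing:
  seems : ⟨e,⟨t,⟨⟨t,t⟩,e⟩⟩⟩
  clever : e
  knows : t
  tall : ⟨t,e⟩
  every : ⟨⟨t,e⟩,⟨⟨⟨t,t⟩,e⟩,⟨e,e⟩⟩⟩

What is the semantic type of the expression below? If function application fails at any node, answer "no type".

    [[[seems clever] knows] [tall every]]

[seems clever]: ⟨e,⟨t,⟨⟨t,t⟩,e⟩⟩⟩ applied to e yields ⟨t,⟨⟨t,t⟩,e⟩⟩.
[[seems clever] knows]: ⟨t,⟨⟨t,t⟩,e⟩⟩ applied to t yields ⟨⟨t,t⟩,e⟩.
[tall every]: ⟨⟨t,e⟩,⟨⟨⟨t,t⟩,e⟩,⟨e,e⟩⟩⟩ applied to ⟨t,e⟩ yields ⟨⟨⟨t,t⟩,e⟩,⟨e,e⟩⟩.
[[[seems clever] knows] [tall every]]: ⟨⟨⟨t,t⟩,e⟩,⟨e,e⟩⟩ applied to ⟨⟨t,t⟩,e⟩ yields ⟨e,e⟩.

⟨e,e⟩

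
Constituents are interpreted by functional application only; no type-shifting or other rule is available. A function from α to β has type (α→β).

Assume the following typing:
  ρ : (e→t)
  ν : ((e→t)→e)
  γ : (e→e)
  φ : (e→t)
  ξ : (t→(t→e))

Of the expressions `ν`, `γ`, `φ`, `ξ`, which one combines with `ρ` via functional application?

ν — combines: ν : ((e→t)→e) takes ρ : (e→t) as argument, giving e.
γ : (e→e) — no; ρ wants e, and γ wants e.
φ : (e→t) — no; ρ wants e, and φ wants e.
ξ : (t→(t→e)) — no; ρ wants e, and ξ wants t.

ν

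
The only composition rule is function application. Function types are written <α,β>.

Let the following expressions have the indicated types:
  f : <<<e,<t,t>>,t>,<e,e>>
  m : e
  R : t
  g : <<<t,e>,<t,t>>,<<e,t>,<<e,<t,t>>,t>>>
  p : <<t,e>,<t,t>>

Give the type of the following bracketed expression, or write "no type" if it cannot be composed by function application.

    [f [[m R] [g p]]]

At [m R]: neither e nor t can take the other as argument; the node is ill-typed.

no type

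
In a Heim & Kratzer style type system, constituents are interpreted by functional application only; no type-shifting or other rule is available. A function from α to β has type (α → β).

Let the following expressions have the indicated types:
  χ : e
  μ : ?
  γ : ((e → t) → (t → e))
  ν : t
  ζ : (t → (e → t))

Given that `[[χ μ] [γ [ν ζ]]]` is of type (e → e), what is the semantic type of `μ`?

(e → ((t → e) → (e → e)))

[[χ μ] [γ [ν ζ]]] is required to be (e → e). [γ [ν ζ]] : (t → e) cannot yield (e → e) as functor, so [χ μ] : ((t → e) → (e → e)).
[χ μ] is required to be ((t → e) → (e → e)). χ : e cannot yield ((t → e) → (e → e)) as functor, so μ : (e → ((t → e) → (e → e))).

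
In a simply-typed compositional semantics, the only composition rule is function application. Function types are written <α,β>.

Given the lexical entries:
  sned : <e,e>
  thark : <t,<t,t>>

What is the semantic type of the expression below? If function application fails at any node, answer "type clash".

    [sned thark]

At [sned thark]: neither <e,e> nor <t,<t,t>> can take the other as argument; the node is ill-typed.

type clash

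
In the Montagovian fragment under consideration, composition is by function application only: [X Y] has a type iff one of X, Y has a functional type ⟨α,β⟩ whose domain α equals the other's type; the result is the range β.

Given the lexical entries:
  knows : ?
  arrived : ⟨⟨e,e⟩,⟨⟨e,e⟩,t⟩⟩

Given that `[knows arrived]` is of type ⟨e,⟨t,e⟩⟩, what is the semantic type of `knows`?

⟨⟨⟨e,e⟩,⟨⟨e,e⟩,t⟩⟩,⟨e,⟨t,e⟩⟩⟩

[knows arrived] is required to be ⟨e,⟨t,e⟩⟩. arrived : ⟨⟨e,e⟩,⟨⟨e,e⟩,t⟩⟩ cannot yield ⟨e,⟨t,e⟩⟩ as functor, so knows : ⟨⟨⟨e,e⟩,⟨⟨e,e⟩,t⟩⟩,⟨e,⟨t,e⟩⟩⟩.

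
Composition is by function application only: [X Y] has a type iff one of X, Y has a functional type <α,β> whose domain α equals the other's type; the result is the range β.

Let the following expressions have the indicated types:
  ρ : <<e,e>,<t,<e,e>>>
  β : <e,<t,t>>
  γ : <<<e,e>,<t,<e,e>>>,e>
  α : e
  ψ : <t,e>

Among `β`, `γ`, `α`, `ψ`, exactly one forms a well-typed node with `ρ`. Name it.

γ

β : <e,<t,t>> — ρ needs <e,e>; β needs e; neither fits.
γ — combines: γ : <<<e,e>,<t,<e,e>>>,e> takes ρ : <<e,e>,<t,<e,e>>> as argument, giving e.
α : e — ρ needs <e,e>; α needs nothing (atomic); neither fits.
ψ : <t,e> — ρ needs <e,e>; ψ needs t; neither fits.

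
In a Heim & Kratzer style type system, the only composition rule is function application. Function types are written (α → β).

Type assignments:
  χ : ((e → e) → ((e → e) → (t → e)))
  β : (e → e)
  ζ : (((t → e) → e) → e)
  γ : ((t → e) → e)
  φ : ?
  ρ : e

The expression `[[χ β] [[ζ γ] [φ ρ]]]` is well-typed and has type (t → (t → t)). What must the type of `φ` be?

For [[χ β] [[ζ γ] [φ ρ]]] to have type (t → (t → t)) with [χ β] of type ((e → e) → (t → e)), [[ζ γ] [φ ρ]] must be the function: [[ζ γ] [φ ρ]] : (((e → e) → (t → e)) → (t → (t → t))).
For [[ζ γ] [φ ρ]] to have type (((e → e) → (t → e)) → (t → (t → t))) with [ζ γ] of type e, [φ ρ] must be the function: [φ ρ] : (e → (((e → e) → (t → e)) → (t → (t → t)))).
For [φ ρ] to have type (e → (((e → e) → (t → e)) → (t → (t → t)))) with ρ of type e, φ must be the function: φ : (e → (e → (((e → e) → (t → e)) → (t → (t → t))))).

(e → (e → (((e → e) → (t → e)) → (t → (t → t)))))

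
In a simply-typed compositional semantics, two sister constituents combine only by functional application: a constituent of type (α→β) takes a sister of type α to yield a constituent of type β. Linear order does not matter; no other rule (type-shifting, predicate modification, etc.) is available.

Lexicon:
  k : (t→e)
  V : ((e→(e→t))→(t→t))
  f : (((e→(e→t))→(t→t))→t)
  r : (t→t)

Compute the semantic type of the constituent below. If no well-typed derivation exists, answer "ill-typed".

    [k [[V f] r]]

e

At [V f], f : (((e→(e→t))→(t→t))→t) takes V : ((e→(e→t))→(t→t)), giving t.
At [[V f] r], r : (t→t) takes [V f] : t, giving t.
At [k [[V f] r]], k : (t→e) takes [[V f] r] : t, giving e.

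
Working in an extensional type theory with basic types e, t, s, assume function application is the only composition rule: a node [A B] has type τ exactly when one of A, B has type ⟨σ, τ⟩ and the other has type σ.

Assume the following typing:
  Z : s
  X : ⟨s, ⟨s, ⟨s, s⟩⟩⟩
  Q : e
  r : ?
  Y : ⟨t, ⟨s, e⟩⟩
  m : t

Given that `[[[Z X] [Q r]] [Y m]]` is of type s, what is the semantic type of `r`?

[[[Z X] [Q r]] [Y m]] must have type s. The sister [Y m] has type ⟨s, e⟩; that is not a function onto s, so [[Z X] [Q r]] must be the functor, of type ⟨⟨s, e⟩, s⟩.
[[Z X] [Q r]] must have type ⟨⟨s, e⟩, s⟩. The sister [Z X] has type ⟨s, ⟨s, s⟩⟩; that is not a function onto ⟨⟨s, e⟩, s⟩, so [Q r] must be the functor, of type ⟨⟨s, ⟨s, s⟩⟩, ⟨⟨s, e⟩, s⟩⟩.
[Q r] must have type ⟨⟨s, ⟨s, s⟩⟩, ⟨⟨s, e⟩, s⟩⟩. The sister Q has type e; that is not a function onto ⟨⟨s, ⟨s, s⟩⟩, ⟨⟨s, e⟩, s⟩⟩, so r must be the functor, of type ⟨e, ⟨⟨s, ⟨s, s⟩⟩, ⟨⟨s, e⟩, s⟩⟩⟩.

⟨e, ⟨⟨s, ⟨s, s⟩⟩, ⟨⟨s, e⟩, s⟩⟩⟩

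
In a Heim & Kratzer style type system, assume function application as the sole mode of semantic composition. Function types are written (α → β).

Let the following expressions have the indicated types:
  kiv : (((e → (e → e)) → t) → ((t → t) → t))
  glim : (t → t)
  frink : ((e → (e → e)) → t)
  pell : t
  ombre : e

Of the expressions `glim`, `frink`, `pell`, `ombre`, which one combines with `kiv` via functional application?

glim : (t → t) — neither side's domain matches the other.
frink — combines: kiv : (((e → (e → e)) → t) → ((t → t) → t)) takes frink : ((e → (e → e)) → t) as argument, giving ((t → t) → t).
pell : t — neither side's domain matches the other.
ombre : e — neither side's domain matches the other.

frink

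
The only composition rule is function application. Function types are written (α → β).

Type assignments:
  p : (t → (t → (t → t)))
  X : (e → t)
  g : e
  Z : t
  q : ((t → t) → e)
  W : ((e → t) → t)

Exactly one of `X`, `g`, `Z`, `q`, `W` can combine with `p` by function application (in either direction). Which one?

X : (e → t) — no; p wants t, and X wants e.
g : e — no; p wants t, and g wants nothing (atomic).
Z — combines: p : (t → (t → (t → t))) takes Z : t as argument, giving (t → (t → t)).
q : ((t → t) → e) — no; p wants t, and q wants (t → t).
W : ((e → t) → t) — no; p wants t, and W wants (e → t).

Z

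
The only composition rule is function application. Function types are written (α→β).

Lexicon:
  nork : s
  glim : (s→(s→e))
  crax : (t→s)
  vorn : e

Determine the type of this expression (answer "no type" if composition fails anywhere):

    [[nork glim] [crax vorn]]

no type

[nork glim] — glim of type (s→(s→e)) combines with nork of type s: type (s→e).
At [crax vorn]: neither (t→s) nor e can take the other as argument; the node is ill-typed.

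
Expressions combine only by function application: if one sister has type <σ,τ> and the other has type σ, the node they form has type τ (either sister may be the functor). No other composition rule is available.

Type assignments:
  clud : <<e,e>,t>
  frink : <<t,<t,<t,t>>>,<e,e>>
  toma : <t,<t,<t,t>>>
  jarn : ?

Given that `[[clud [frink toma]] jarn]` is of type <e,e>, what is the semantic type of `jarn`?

<t,<e,e>>

For [[clud [frink toma]] jarn] to have type <e,e> with [clud [frink toma]] of type t, jarn must be the function: jarn : <t,<e,e>>.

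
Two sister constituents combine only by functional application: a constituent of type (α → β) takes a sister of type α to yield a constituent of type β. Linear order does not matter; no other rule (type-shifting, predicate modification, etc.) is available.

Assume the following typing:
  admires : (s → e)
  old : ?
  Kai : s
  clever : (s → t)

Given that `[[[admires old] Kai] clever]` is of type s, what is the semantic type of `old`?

((s → e) → (s → ((s → t) → s)))

[[[admires old] Kai] clever] is required to be s. clever : (s → t) cannot yield s as functor, so [[admires old] Kai] : ((s → t) → s).
[[admires old] Kai] is required to be ((s → t) → s). Kai : s cannot yield ((s → t) → s) as functor, so [admires old] : (s → ((s → t) → s)).
[admires old] is required to be (s → ((s → t) → s)). admires : (s → e) cannot yield (s → ((s → t) → s)) as functor, so old : ((s → e) → (s → ((s → t) → s))).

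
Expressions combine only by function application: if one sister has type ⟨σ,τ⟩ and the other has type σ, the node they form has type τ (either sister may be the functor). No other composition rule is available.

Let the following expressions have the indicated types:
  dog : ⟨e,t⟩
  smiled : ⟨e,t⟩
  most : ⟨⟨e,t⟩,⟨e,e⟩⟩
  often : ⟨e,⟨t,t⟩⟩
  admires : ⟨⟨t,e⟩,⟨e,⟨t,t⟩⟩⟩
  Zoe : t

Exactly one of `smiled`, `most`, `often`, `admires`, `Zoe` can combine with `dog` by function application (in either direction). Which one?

smiled : ⟨e,t⟩ — no; dog wants e, and smiled wants e.
most — combines: most : ⟨⟨e,t⟩,⟨e,e⟩⟩ takes dog : ⟨e,t⟩ as argument, giving ⟨e,e⟩.
often : ⟨e,⟨t,t⟩⟩ — no; dog wants e, and often wants e.
admires : ⟨⟨t,e⟩,⟨e,⟨t,t⟩⟩⟩ — no; dog wants e, and admires wants ⟨t,e⟩.
Zoe : t — no; dog wants e, and Zoe wants nothing (atomic).

most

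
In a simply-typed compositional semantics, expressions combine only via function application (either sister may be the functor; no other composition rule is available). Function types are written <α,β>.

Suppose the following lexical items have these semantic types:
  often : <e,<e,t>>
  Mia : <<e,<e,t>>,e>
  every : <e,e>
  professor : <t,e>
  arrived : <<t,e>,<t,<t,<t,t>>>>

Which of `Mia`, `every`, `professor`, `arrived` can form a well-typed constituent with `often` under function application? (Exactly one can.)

Mia — combines: Mia : <<e,<e,t>>,e> takes often : <e,<e,t>> as argument, giving e.
every : <e,e> — neither side's domain matches the other.
professor : <t,e> — neither side's domain matches the other.
arrived : <<t,e>,<t,<t,<t,t>>>> — neither side's domain matches the other.

Mia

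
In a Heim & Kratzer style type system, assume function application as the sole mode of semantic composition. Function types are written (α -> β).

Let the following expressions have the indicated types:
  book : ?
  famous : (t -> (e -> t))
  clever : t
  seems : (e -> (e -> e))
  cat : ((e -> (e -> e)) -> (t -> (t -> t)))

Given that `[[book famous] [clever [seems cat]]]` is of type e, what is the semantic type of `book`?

For [[book famous] [clever [seems cat]]] to have type e with [clever [seems cat]] of type (t -> t), [book famous] must be the function: [book famous] : ((t -> t) -> e).
For [book famous] to have type ((t -> t) -> e) with famous of type (t -> (e -> t)), book must be the function: book : ((t -> (e -> t)) -> ((t -> t) -> e)).

((t -> (e -> t)) -> ((t -> t) -> e))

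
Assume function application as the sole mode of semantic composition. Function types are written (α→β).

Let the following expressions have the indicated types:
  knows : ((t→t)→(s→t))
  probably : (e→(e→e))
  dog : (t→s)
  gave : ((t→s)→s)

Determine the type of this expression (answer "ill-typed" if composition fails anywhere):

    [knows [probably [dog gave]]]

[dog gave] — gave of type ((t→s)→s) combines with dog of type (t→s): type s.
[probably [dog gave]]: (e→(e→e)) with s — neither is a function whose domain matches the other; composition fails here.

ill-typed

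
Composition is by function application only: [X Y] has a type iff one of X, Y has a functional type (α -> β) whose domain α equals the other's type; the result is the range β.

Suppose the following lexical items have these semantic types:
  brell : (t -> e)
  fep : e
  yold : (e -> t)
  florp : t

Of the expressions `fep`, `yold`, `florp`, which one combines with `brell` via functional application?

fep : e — neither side's domain matches the other.
yold : (e -> t) — neither side's domain matches the other.
florp — combines: brell : (t -> e) takes florp : t as argument, giving e.

florp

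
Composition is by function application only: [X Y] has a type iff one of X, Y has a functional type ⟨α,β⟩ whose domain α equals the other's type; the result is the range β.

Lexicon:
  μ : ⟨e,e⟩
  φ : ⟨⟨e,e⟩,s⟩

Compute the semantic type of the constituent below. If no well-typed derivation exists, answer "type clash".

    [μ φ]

s

[μ φ]: ⟨⟨e,e⟩,s⟩ applied to ⟨e,e⟩ yields s.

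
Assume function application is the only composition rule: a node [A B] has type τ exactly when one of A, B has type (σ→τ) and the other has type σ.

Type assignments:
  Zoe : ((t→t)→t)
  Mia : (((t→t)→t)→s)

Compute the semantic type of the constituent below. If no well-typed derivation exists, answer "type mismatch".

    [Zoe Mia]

s

[Zoe Mia] — Mia of type (((t→t)→t)→s) combines with Zoe of type ((t→t)→t): type s.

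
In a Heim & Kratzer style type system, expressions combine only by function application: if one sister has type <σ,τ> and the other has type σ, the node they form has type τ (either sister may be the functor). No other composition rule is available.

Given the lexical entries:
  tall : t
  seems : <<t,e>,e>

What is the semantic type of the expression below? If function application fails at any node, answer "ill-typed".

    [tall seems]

ill-typed

At [tall seems]: neither t nor <<t,e>,e> can take the other as argument; the node is ill-typed.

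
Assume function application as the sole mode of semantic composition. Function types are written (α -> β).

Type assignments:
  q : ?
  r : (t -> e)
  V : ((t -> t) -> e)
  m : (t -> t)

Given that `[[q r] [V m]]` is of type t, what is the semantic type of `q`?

[[q r] [V m]] must have type t. The sister [V m] has type e; that is not a function onto t, so [q r] must be the functor, of type (e -> t).
[q r] must have type (e -> t). The sister r has type (t -> e); that is not a function onto (e -> t), so q must be the functor, of type ((t -> e) -> (e -> t)).

((t -> e) -> (e -> t))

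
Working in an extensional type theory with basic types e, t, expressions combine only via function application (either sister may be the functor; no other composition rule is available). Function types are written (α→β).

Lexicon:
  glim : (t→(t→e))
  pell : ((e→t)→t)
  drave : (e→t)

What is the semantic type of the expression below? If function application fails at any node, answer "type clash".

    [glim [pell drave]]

[pell drave] — pell of type ((e→t)→t) combines with drave of type (e→t): type t.
[glim [pell drave]] — glim of type (t→(t→e)) combines with [pell drave] of type t: type (t→e).

(t→e)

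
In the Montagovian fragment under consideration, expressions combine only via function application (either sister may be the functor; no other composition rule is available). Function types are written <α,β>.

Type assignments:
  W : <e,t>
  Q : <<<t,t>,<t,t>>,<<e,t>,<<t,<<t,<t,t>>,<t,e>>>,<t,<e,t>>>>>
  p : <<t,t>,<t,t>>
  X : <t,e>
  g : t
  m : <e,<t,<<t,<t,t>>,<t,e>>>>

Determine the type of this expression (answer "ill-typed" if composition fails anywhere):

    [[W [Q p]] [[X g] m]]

<t,<e,t>>

[Q p]: Q is <<<t,t>,<t,t>>,<<e,t>,<<t,<<t,<t,t>>,<t,e>>>,<t,<e,t>>>>>, p is <<t,t>,<t,t>>; result <<e,t>,<<t,<<t,<t,t>>,<t,e>>>,<t,<e,t>>>>.
[W [Q p]]: [Q p] is <<e,t>,<<t,<<t,<t,t>>,<t,e>>>,<t,<e,t>>>>, W is <e,t>; result <<t,<<t,<t,t>>,<t,e>>>,<t,<e,t>>>.
[X g]: X is <t,e>, g is t; result e.
[[X g] m]: m is <e,<t,<<t,<t,t>>,<t,e>>>>, [X g] is e; result <t,<<t,<t,t>>,<t,e>>>.
[[W [Q p]] [[X g] m]]: [W [Q p]] is <<t,<<t,<t,t>>,<t,e>>>,<t,<e,t>>>, [[X g] m] is <t,<<t,<t,t>>,<t,e>>>; result <t,<e,t>>.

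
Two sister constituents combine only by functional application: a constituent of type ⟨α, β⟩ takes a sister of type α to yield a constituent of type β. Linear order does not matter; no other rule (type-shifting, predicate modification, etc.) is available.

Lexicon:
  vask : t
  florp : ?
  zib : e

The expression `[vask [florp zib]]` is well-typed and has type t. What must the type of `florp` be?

For [vask [florp zib]] to have type t with vask of type t, [florp zib] must be the function: [florp zib] : ⟨t, t⟩.
For [florp zib] to have type ⟨t, t⟩ with zib of type e, florp must be the function: florp : ⟨e, ⟨t, t⟩⟩.

⟨e, ⟨t, t⟩⟩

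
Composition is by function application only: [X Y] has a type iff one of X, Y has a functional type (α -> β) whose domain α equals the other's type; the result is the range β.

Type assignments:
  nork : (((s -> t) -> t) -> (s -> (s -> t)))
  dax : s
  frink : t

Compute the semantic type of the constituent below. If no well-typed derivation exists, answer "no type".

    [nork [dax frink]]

no type

At [dax frink]: neither s nor t can take the other as argument; the node is ill-typed.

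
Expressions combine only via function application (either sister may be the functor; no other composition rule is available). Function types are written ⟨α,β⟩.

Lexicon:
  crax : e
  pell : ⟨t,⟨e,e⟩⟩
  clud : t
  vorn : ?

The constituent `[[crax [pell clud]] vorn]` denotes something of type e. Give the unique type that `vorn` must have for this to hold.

⟨e,e⟩

[[crax [pell clud]] vorn] is required to be e. [crax [pell clud]] : e cannot yield e as functor, so vorn : ⟨e,e⟩.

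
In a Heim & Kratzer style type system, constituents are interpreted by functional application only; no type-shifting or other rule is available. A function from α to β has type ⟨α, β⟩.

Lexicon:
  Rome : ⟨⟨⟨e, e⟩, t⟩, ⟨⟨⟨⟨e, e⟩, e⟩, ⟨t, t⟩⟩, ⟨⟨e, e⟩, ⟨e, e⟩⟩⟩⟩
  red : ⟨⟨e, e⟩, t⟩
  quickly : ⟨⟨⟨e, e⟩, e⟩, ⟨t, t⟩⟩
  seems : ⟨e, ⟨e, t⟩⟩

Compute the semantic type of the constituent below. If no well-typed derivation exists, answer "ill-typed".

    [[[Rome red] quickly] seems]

ill-typed

[Rome red] — Rome of type ⟨⟨⟨e, e⟩, t⟩, ⟨⟨⟨⟨e, e⟩, e⟩, ⟨t, t⟩⟩, ⟨⟨e, e⟩, ⟨e, e⟩⟩⟩⟩ combines with red of type ⟨⟨e, e⟩, t⟩: type ⟨⟨⟨⟨e, e⟩, e⟩, ⟨t, t⟩⟩, ⟨⟨e, e⟩, ⟨e, e⟩⟩⟩.
[[Rome red] quickly] — [Rome red] of type ⟨⟨⟨⟨e, e⟩, e⟩, ⟨t, t⟩⟩, ⟨⟨e, e⟩, ⟨e, e⟩⟩⟩ combines with quickly of type ⟨⟨⟨e, e⟩, e⟩, ⟨t, t⟩⟩: type ⟨⟨e, e⟩, ⟨e, e⟩⟩.
[[[Rome red] quickly] seems]: ⟨⟨e, e⟩, ⟨e, e⟩⟩ and ⟨e, ⟨e, t⟩⟩ cannot combine by function application — type clash.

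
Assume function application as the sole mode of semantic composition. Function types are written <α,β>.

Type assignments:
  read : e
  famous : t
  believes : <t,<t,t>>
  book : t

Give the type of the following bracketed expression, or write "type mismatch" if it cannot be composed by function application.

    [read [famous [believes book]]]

type mismatch

[believes book]: believes is <t,<t,t>>, book is t; result <t,t>.
[famous [believes book]]: [believes book] is <t,t>, famous is t; result t.
[read [famous [believes book]]]: e and t cannot combine by function application — type clash.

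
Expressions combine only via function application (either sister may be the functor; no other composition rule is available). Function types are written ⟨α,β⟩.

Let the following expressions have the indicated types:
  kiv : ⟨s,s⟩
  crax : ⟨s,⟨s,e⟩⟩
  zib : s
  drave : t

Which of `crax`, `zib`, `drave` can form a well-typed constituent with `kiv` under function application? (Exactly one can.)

zib

crax : ⟨s,⟨s,e⟩⟩ — kiv needs s; crax needs s; neither fits.
zib — combines: kiv : ⟨s,s⟩ takes zib : s as argument, giving s.
drave : t — kiv needs s; drave needs nothing (atomic); neither fits.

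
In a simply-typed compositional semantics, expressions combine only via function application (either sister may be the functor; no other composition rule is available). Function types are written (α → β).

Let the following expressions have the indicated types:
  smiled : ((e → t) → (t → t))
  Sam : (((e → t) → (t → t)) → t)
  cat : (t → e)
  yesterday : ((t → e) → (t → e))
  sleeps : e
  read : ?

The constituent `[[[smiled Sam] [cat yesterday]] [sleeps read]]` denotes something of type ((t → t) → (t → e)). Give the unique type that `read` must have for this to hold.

[[[smiled Sam] [cat yesterday]] [sleeps read]] is required to be ((t → t) → (t → e)). [[smiled Sam] [cat yesterday]] : e cannot yield ((t → t) → (t → e)) as functor, so [sleeps read] : (e → ((t → t) → (t → e))).
[sleeps read] is required to be (e → ((t → t) → (t → e))). sleeps : e cannot yield (e → ((t → t) → (t → e))) as functor, so read : (e → (e → ((t → t) → (t → e)))).

(e → (e → ((t → t) → (t → e))))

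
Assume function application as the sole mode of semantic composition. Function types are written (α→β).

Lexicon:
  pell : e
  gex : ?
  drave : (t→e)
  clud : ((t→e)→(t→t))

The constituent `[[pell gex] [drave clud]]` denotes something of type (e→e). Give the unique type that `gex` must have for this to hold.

(e→((t→t)→(e→e)))

[[pell gex] [drave clud]] is required to be (e→e). [drave clud] : (t→t) cannot yield (e→e) as functor, so [pell gex] : ((t→t)→(e→e)).
[pell gex] is required to be ((t→t)→(e→e)). pell : e cannot yield ((t→t)→(e→e)) as functor, so gex : (e→((t→t)→(e→e))).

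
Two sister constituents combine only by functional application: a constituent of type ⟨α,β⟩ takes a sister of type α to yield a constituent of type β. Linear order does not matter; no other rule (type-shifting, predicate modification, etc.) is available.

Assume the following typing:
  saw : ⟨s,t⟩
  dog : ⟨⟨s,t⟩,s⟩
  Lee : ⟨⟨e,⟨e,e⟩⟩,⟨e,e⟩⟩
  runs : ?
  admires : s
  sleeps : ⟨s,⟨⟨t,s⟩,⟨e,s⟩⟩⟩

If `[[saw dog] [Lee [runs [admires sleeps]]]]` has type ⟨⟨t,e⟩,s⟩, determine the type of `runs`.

At [[saw dog] [Lee [runs [admires sleeps]]]] (required: ⟨⟨t,e⟩,s⟩): [saw dog] is s, which is not a function with range ⟨⟨t,e⟩,s⟩; hence [Lee [runs [admires sleeps]]] is the functor — type ⟨s,⟨⟨t,e⟩,s⟩⟩.
At [Lee [runs [admires sleeps]]] (required: ⟨s,⟨⟨t,e⟩,s⟩⟩): Lee is ⟨⟨e,⟨e,e⟩⟩,⟨e,e⟩⟩, which is not a function with range ⟨s,⟨⟨t,e⟩,s⟩⟩; hence [runs [admires sleeps]] is the functor — type ⟨⟨⟨e,⟨e,e⟩⟩,⟨e,e⟩⟩,⟨s,⟨⟨t,e⟩,s⟩⟩⟩.
At [runs [admires sleeps]] (required: ⟨⟨⟨e,⟨e,e⟩⟩,⟨e,e⟩⟩,⟨s,⟨⟨t,e⟩,s⟩⟩⟩): [admires sleeps] is ⟨⟨t,s⟩,⟨e,s⟩⟩, which is not a function with range ⟨⟨⟨e,⟨e,e⟩⟩,⟨e,e⟩⟩,⟨s,⟨⟨t,e⟩,s⟩⟩⟩; hence runs is the functor — type ⟨⟨⟨t,s⟩,⟨e,s⟩⟩,⟨⟨⟨e,⟨e,e⟩⟩,⟨e,e⟩⟩,⟨s,⟨⟨t,e⟩,s⟩⟩⟩⟩.

⟨⟨⟨t,s⟩,⟨e,s⟩⟩,⟨⟨⟨e,⟨e,e⟩⟩,⟨e,e⟩⟩,⟨s,⟨⟨t,e⟩,s⟩⟩⟩⟩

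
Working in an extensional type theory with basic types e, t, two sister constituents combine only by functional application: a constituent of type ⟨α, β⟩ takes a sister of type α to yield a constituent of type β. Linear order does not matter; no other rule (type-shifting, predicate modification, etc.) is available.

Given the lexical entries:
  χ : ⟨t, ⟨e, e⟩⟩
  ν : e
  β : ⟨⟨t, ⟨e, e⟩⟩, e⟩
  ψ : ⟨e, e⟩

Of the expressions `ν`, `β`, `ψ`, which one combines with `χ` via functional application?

β

ν : e — χ needs t; ν needs nothing (atomic); neither fits.
β — combines: β : ⟨⟨t, ⟨e, e⟩⟩, e⟩ takes χ : ⟨t, ⟨e, e⟩⟩ as argument, giving e.
ψ : ⟨e, e⟩ — χ needs t; ψ needs e; neither fits.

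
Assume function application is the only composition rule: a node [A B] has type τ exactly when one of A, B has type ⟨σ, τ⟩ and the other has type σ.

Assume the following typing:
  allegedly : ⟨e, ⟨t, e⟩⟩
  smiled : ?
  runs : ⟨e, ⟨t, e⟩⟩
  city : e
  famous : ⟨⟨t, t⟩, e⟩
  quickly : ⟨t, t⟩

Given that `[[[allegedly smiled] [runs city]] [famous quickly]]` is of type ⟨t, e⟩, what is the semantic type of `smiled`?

⟨⟨e, ⟨t, e⟩⟩, ⟨⟨t, e⟩, ⟨e, ⟨t, e⟩⟩⟩⟩

At [[[allegedly smiled] [runs city]] [famous quickly]] (required: ⟨t, e⟩): [famous quickly] is e, which is not a function with range ⟨t, e⟩; hence [[allegedly smiled] [runs city]] is the functor — type ⟨e, ⟨t, e⟩⟩.
At [[allegedly smiled] [runs city]] (required: ⟨e, ⟨t, e⟩⟩): [runs city] is ⟨t, e⟩, which is not a function with range ⟨e, ⟨t, e⟩⟩; hence [allegedly smiled] is the functor — type ⟨⟨t, e⟩, ⟨e, ⟨t, e⟩⟩⟩.
At [allegedly smiled] (required: ⟨⟨t, e⟩, ⟨e, ⟨t, e⟩⟩⟩): allegedly is ⟨e, ⟨t, e⟩⟩, which is not a function with range ⟨⟨t, e⟩, ⟨e, ⟨t, e⟩⟩⟩; hence smiled is the functor — type ⟨⟨e, ⟨t, e⟩⟩, ⟨⟨t, e⟩, ⟨e, ⟨t, e⟩⟩⟩⟩.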